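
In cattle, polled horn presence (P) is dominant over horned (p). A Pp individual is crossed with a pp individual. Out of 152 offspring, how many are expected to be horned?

Punnett square for Pp × pp:
Offspring genotypes: 2 Pp, 2 pp
polled: 2, horned: 2
horned: 2 out of 4 → fraction 1/2
Expected count = 1/2 × 152 = 76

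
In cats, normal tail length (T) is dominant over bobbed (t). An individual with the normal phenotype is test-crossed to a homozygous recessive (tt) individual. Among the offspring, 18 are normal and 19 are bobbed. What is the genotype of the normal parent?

Test cross: ? × tt
Offspring: 18 normal, 19 bobbed — approximately 1:1.
A 1:1 ratio in a test cross indicates the unknown parent is heterozygous (Tt).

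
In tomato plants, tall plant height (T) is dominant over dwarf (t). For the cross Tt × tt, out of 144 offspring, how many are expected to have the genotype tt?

Punnett square for Tt × tt:
Offspring genotypes: 2 Tt, 2 tt
Total offspring: 4
Count with target: 2
Probability: 2/4 = 1/2
Expected count = 1/2 × 144 = 72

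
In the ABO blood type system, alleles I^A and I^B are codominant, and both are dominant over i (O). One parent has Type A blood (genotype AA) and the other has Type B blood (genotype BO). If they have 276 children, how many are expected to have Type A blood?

Cross: AA × BO
Possible offspring genotypes: 2 AB, 2 AO
Blood type counts: 2 Type AB, 2 Type A
Probability of Type A: 2/4 = 1/2
Expected count = 1/2 × 276 = 138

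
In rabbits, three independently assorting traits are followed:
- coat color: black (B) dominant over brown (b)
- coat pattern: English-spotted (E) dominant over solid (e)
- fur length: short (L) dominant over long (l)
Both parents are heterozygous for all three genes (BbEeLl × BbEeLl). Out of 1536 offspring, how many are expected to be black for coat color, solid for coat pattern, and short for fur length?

Trihybrid cross: BbEeLl × BbEeLl
Each trait segregates independently with a 3:1 phenotypic ratio, so each gene contributes 3/4 (dominant) or 1/4 (recessive).
Target: black (coat color), solid (coat pattern), short (fur length)
Probability = product of independent per-trait probabilities
= 3/4 × 1/4 × 3/4 = 9/64
Expected count = 9/64 × 1536 = 216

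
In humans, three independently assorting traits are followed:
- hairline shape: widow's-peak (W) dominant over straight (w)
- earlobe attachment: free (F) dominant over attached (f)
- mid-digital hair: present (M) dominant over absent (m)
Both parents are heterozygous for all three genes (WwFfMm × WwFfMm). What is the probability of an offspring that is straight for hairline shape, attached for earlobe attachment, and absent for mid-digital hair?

Trihybrid cross: WwFfMm × WwFfMm
Each trait segregates independently with a 3:1 phenotypic ratio, so each gene contributes 3/4 (dominant) or 1/4 (recessive).
Target: straight (hairline shape), attached (earlobe attachment), absent (mid-digital hair)
Probability = product of independent per-trait probabilities
= 1/4 × 1/4 × 1/4 = 1/64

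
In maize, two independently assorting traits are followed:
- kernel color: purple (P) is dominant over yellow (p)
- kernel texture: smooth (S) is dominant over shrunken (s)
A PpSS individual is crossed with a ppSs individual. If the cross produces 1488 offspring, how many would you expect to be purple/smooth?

Dihybrid cross PpSS × ppSs — consider each gene separately:
kernel color: Pp × pp → 2 Pp, 2 pp → 2 P_ : 2 pp (out of 4)
kernel texture: SS × Ss → 2 SS, 2 Ss → 4 S_ (out of 4)
Combine (counts out of 4 × 4 = 16): purple/smooth (P_S_) = 2×4 = 8; yellow/smooth (ppS_) = 2×4 = 8
Phenotype counts (out of 16): 8 purple/smooth, 8 yellow/smooth
purple/smooth: 8 out of 16 → fraction 1/2
Expected count = 1/2 × 1488 = 744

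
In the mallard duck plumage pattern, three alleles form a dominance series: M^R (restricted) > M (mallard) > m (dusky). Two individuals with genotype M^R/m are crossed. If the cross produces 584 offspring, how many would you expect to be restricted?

Cross: M^R/m × M^R/m
Allele dominance: M^R > M > m
Offspring genotypes: 1 M^R/M^R, 2 M^R/m, 1 m/m
Phenotype counts: 3 restricted, 1 dusky
restricted: 3 out of 4 → fraction 3/4
Expected count = 3/4 × 584 = 438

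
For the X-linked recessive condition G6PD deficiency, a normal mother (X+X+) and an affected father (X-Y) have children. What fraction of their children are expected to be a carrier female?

Cross: X+X+ × X-Y
Offspring: 2 X+X-, 2 X+Y
Probability of a carrier female: 2/4 = 1/2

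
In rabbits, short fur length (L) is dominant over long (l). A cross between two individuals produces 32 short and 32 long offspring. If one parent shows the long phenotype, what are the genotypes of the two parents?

Observed offspring: 32 short, 32 long
The observed ratio simplifies to 1:1. One parent shows long, so its genotype must be ll. A 1:1 offspring split requires the other parent to be heterozygous (Ll).
Parent genotypes: ll × Ll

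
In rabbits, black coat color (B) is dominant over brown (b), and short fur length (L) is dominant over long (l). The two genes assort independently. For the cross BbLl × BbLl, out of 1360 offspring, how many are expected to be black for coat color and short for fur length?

Dihybrid cross BbLl × BbLl — consider each gene separately:
coat color: Bb × Bb → 1 BB, 2 Bb, 1 bb → 3 B_ : 1 bb (out of 4)
fur length: Ll × Ll → 1 LL, 2 Ll, 1 ll → 3 L_ : 1 ll (out of 4)
Looking for: black (B_) and short (L_)
P(black) = 3/4, P(short) = 3/4
P(both) = 3/4 × 3/4 = 9/16
Expected count = 9/16 × 1360 = 765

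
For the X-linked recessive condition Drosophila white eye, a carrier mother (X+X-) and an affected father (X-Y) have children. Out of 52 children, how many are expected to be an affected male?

Cross: X+X- × X-Y
Offspring: 1 X+X-, 1 X+Y, 1 X-X-, 1 X-Y
Probability of an affected male: 1/4
Expected count = 1/4 × 52 = 13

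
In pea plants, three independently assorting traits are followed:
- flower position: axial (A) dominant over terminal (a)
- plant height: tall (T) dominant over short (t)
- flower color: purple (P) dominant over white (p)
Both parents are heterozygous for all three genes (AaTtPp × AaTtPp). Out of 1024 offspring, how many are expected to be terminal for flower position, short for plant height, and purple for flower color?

Trihybrid cross: AaTtPp × AaTtPp
Each trait segregates independently with a 3:1 phenotypic ratio, so each gene contributes 3/4 (dominant) or 1/4 (recessive).
Target: terminal (flower position), short (plant height), purple (flower color)
Probability = product of independent per-trait probabilities
= 1/4 × 1/4 × 3/4 = 3/64
Expected count = 3/64 × 1024 = 48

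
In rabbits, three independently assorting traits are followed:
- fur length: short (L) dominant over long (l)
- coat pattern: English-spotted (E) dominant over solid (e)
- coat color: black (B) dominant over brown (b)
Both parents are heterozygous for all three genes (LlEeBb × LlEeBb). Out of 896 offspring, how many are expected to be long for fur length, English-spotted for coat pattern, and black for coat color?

Trihybrid cross: LlEeBb × LlEeBb
Each trait segregates independently with a 3:1 phenotypic ratio, so each gene contributes 3/4 (dominant) or 1/4 (recessive).
Target: long (fur length), English-spotted (coat pattern), black (coat color)
Probability = product of independent per-trait probabilities
= 1/4 × 3/4 × 3/4 = 9/64
Expected count = 9/64 × 896 = 126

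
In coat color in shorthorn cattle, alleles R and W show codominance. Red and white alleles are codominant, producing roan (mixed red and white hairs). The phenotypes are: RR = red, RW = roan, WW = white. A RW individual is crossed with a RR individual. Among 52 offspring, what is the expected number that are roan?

Punnett square for RW × RR:
Offspring genotypes: 2 RR, 2 RW
Phenotype counts: 2 red, 2 roan
roan: 2 out of 4 → fraction 1/2
Expected count = 1/2 × 52 = 26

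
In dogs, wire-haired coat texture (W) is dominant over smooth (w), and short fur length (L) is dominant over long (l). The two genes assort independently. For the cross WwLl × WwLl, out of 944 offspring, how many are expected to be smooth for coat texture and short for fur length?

Dihybrid cross WwLl × WwLl — consider each gene separately:
coat texture: Ww × Ww → 1 WW, 2 Ww, 1 ww → 3 W_ : 1 ww (out of 4)
fur length: Ll × Ll → 1 LL, 2 Ll, 1 ll → 3 L_ : 1 ll (out of 4)
Looking for: smooth (ww) and short (L_)
P(smooth) = 1/4, P(short) = 3/4
P(both) = 1/4 × 3/4 = 3/16
Expected count = 3/16 × 944 = 177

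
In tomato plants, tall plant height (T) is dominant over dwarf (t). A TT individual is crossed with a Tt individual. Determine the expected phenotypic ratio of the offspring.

Punnett square for TT × Tt:
Offspring genotypes: 2 TT, 2 Tt
tall: 4, dwarf: 0
Ratio: all tall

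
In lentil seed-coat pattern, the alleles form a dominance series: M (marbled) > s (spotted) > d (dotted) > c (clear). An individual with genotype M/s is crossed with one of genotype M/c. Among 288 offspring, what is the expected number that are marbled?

Cross: M/s × M/c
Allele dominance: M > s > d > c
Offspring genotypes: 1 M/M, 1 M/c, 1 M/s, 1 s/c
Phenotype counts: 3 marbled, 1 spotted
marbled: 3 out of 4 → fraction 3/4
Expected count = 3/4 × 288 = 216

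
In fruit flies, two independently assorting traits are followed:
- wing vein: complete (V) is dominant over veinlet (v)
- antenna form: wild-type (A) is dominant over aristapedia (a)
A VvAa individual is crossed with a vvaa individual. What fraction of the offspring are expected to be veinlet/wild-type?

Dihybrid cross VvAa × vvaa — consider each gene separately:
wing vein: Vv × vv → 2 Vv, 2 vv → 2 V_ : 2 vv (out of 4)
antenna form: Aa × aa → 2 Aa, 2 aa → 2 A_ : 2 aa (out of 4)
Combine (counts out of 4 × 4 = 16): complete/wild-type (V_A_) = 2×2 = 4; complete/aristapedia (V_aa) = 2×2 = 4; veinlet/wild-type (vvA_) = 2×2 = 4; veinlet/aristapedia (vvaa) = 2×2 = 4
Phenotype counts (out of 16): 4 complete/wild-type, 4 complete/aristapedia, 4 veinlet/wild-type, 4 veinlet/aristapedia
veinlet/wild-type: 4 out of 16
Probability: 4/16 = 1/4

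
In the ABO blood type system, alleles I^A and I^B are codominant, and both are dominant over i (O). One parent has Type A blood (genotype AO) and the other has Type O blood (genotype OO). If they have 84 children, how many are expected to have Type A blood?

Cross: AO × OO
Possible offspring genotypes: 2 AO, 2 OO
Blood type counts: 2 Type A, 2 Type O
Probability of Type A: 2/4 = 1/2
Expected count = 1/2 × 84 = 42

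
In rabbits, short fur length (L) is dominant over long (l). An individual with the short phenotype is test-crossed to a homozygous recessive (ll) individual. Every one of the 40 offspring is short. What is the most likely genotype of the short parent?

Test cross: ? × ll
All offspring are short.
If the unknown parent were heterozygous (Ll), about half of 40 offspring would be long; none are. The unknown parent is most likely homozygous dominant (LL).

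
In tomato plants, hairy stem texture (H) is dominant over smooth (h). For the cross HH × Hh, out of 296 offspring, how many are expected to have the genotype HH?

Punnett square for HH × Hh:
Offspring genotypes: 2 HH, 2 Hh
Total offspring: 4
Count with target: 2
Probability: 2/4 = 1/2
Expected count = 1/2 × 296 = 148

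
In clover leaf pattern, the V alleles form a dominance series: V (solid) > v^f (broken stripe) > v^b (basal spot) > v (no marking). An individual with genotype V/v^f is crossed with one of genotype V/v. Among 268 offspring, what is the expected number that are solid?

Cross: V/v^f × V/v
Allele dominance: V > v^f > v^b > v
Offspring genotypes: 1 V/V, 1 V/v, 1 V/v^f, 1 v^f/v
Phenotype counts: 3 solid, 1 broken stripe
solid: 3 out of 4 → fraction 3/4
Expected count = 3/4 × 268 = 201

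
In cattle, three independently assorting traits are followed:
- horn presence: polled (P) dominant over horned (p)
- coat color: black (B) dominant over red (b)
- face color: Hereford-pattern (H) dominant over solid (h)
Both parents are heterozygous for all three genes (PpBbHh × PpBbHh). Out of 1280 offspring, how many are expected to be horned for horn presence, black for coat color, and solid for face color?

Trihybrid cross: PpBbHh × PpBbHh
Each trait segregates independently with a 3:1 phenotypic ratio, so each gene contributes 3/4 (dominant) or 1/4 (recessive).
Target: horned (horn presence), black (coat color), solid (face color)
Probability = product of independent per-trait probabilities
= 1/4 × 3/4 × 1/4 = 3/64
Expected count = 3/64 × 1280 = 60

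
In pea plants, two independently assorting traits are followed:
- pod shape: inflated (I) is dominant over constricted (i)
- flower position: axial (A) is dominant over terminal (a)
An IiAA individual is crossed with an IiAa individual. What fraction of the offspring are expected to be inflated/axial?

Dihybrid cross IiAA × IiAa — consider each gene separately:
pod shape: Ii × Ii → 1 II, 2 Ii, 1 ii → 3 I_ : 1 ii (out of 4)
flower position: AA × Aa → 2 AA, 2 Aa → 4 A_ (out of 4)
Combine (counts out of 4 × 4 = 16): inflated/axial (I_A_) = 3×4 = 12; constricted/axial (iiA_) = 1×4 = 4
Phenotype counts (out of 16): 12 inflated/axial, 4 constricted/axial
inflated/axial: 12 out of 16
Probability: 12/16 = 3/4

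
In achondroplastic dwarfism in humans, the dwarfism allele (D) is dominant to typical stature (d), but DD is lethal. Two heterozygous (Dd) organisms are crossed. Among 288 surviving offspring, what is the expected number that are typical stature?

Cross: Dd × Dd
Punnett square offspring (before lethality): 1 DD, 2 Dd, 1 dd
The DD genotype is lethal (embryos die); surviving offspring: 2 Dd, 1 dd
typical stature: 1 out of 3 → fraction 1/3
Expected count = 1/3 × 288 = 96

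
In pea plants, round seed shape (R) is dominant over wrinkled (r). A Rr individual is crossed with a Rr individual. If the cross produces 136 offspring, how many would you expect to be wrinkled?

Punnett square for Rr × Rr:
Offspring genotypes: 1 RR, 2 Rr, 1 rr
round: 3, wrinkled: 1
wrinkled: 1 out of 4 → fraction 1/4
Expected count = 1/4 × 136 = 34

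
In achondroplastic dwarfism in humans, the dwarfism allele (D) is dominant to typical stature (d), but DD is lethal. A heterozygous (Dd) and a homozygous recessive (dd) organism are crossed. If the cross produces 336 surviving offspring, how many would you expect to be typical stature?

Cross: Dd × dd
Punnett square offspring (before lethality): 2 Dd, 2 dd
No DD offspring are produced in this cross.
typical stature: 2 out of 4 → fraction 1/2
Expected count = 1/2 × 336 = 168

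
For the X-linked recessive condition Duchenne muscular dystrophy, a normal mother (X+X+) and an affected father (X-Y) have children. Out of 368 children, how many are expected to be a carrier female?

Cross: X+X+ × X-Y
Offspring: 2 X+X-, 2 X+Y
Probability of a carrier female: 2/4 = 1/2
Expected count = 1/2 × 368 = 184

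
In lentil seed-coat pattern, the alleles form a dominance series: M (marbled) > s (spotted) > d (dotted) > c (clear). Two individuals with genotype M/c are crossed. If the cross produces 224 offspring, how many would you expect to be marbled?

Cross: M/c × M/c
Allele dominance: M > s > d > c
Offspring genotypes: 1 M/M, 2 M/c, 1 c/c
Phenotype counts: 3 marbled, 1 clear
marbled: 3 out of 4 → fraction 3/4
Expected count = 3/4 × 224 = 168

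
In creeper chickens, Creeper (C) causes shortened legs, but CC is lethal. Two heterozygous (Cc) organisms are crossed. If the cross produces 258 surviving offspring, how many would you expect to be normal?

Cross: Cc × Cc
Punnett square offspring (before lethality): 1 CC, 2 Cc, 1 cc
The CC genotype is lethal (embryos die); surviving offspring: 2 Cc, 1 cc
normal: 1 out of 3 → fraction 1/3
Expected count = 1/3 × 258 = 86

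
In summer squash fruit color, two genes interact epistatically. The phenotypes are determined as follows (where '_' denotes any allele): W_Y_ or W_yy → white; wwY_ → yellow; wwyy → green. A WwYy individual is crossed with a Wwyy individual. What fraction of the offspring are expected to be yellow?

Cross: WwYy × Wwyy — consider each gene separately:
W gene: Ww × Ww → 1 WW, 2 Ww, 1 ww → 3 W_ : 1 ww (out of 4)
Y gene: Yy × yy → 2 Yy, 2 yy → 2 Y_ : 2 yy (out of 4)
Genotype classes (out of 4 × 4 = 16): W_Y_ = 3×2 = 6; W_yy = 3×2 = 6; wwY_ = 1×2 = 2; wwyy = 1×2 = 2
Apply the phenotype rules: W_Y_ (6) + W_yy (6) → white; wwY_ (2) → yellow; wwyy (2) → green
Phenotype counts (out of 16): 12 white, 2 yellow, 2 green
yellow: 2 out of 16
Probability: 2/16 = 1/8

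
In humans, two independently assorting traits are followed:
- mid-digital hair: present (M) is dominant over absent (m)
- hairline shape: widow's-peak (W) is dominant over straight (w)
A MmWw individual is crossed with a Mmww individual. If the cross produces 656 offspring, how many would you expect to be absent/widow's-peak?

Dihybrid cross MmWw × Mmww — consider each gene separately:
mid-digital hair: Mm × Mm → 1 MM, 2 Mm, 1 mm → 3 M_ : 1 mm (out of 4)
hairline shape: Ww × ww → 2 Ww, 2 ww → 2 W_ : 2 ww (out of 4)
Combine (counts out of 4 × 4 = 16): present/widow's-peak (M_W_) = 3×2 = 6; present/straight (M_ww) = 3×2 = 6; absent/widow's-peak (mmW_) = 1×2 = 2; absent/straight (mmww) = 1×2 = 2
Phenotype counts (out of 16): 6 present/widow's-peak, 6 present/straight, 2 absent/widow's-peak, 2 absent/straight
absent/widow's-peak: 2 out of 16 → fraction 1/8
Expected count = 1/8 × 656 = 82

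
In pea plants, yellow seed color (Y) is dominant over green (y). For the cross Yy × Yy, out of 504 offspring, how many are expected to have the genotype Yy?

Punnett square for Yy × Yy:
Offspring genotypes: 1 YY, 2 Yy, 1 yy
Total offspring: 4
Count with target: 2
Probability: 2/4 = 1/2
Expected count = 1/2 × 504 = 252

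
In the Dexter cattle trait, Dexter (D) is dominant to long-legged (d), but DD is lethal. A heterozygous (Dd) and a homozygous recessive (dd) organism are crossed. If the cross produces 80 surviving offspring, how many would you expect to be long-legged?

Cross: Dd × dd
Punnett square offspring (before lethality): 2 Dd, 2 dd
No DD offspring are produced in this cross.
long-legged: 2 out of 4 → fraction 1/2
Expected count = 1/2 × 80 = 40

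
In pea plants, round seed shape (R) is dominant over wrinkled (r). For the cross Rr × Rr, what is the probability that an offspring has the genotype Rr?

Punnett square for Rr × Rr:
Offspring genotypes: 1 RR, 2 Rr, 1 rr
Total offspring: 4
Count with target: 2
Probability: 2/4 = 1/2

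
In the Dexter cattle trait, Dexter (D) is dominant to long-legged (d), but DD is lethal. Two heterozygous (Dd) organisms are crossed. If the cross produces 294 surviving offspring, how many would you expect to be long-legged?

Cross: Dd × Dd
Punnett square offspring (before lethality): 1 DD, 2 Dd, 1 dd
The DD genotype is lethal (embryos die); surviving offspring: 2 Dd, 1 dd
long-legged: 1 out of 3 → fraction 1/3
Expected count = 1/3 × 294 = 98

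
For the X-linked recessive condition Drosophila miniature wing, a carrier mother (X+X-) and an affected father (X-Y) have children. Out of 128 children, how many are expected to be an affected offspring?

Cross: X+X- × X-Y
Offspring: 1 X+X-, 1 X+Y, 1 X-X-, 1 X-Y
Probability of an affected offspring: 2/4 = 1/2
Expected count = 1/2 × 128 = 64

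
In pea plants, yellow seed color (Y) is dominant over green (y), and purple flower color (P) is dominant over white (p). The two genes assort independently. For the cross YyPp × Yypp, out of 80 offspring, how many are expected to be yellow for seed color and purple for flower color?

Dihybrid cross YyPp × Yypp — consider each gene separately:
seed color: Yy × Yy → 1 YY, 2 Yy, 1 yy → 3 Y_ : 1 yy (out of 4)
flower color: Pp × pp → 2 Pp, 2 pp → 2 P_ : 2 pp (out of 4)
Looking for: yellow (Y_) and purple (P_)
P(yellow) = 3/4, P(purple) = 2/4
P(both) = 3/4 × 2/4 = 6/16 = 3/8
Expected count = 3/8 × 80 = 30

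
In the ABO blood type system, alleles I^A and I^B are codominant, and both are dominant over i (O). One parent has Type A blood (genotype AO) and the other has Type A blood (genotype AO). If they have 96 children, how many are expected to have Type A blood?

Cross: AO × AO
Possible offspring genotypes: 1 AA, 2 AO, 1 OO
Blood type counts: 3 Type A, 1 Type O
Probability of Type A: 3/4
Expected count = 3/4 × 96 = 72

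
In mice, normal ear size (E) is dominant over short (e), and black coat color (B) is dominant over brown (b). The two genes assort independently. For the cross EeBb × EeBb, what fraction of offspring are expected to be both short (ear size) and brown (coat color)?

Dihybrid cross EeBb × EeBb — consider each gene separately:
ear size: Ee × Ee → 1 EE, 2 Ee, 1 ee → 3 E_ : 1 ee (out of 4)
coat color: Bb × Bb → 1 BB, 2 Bb, 1 bb → 3 B_ : 1 bb (out of 4)
Looking for: short (ee) and brown (bb)
P(short) = 1/4, P(brown) = 1/4
P(both) = 1/4 × 1/4 = 1/16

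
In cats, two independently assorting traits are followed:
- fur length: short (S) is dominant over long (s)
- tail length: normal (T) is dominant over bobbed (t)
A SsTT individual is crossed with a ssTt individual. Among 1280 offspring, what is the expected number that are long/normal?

Dihybrid cross SsTT × ssTt — consider each gene separately:
fur length: Ss × ss → 2 Ss, 2 ss → 2 S_ : 2 ss (out of 4)
tail length: TT × Tt → 2 TT, 2 Tt → 4 T_ (out of 4)
Combine (counts out of 4 × 4 = 16): short/normal (S_T_) = 2×4 = 8; long/normal (ssT_) = 2×4 = 8
Phenotype counts (out of 16): 8 short/normal, 8 long/normal
long/normal: 8 out of 16 → fraction 1/2
Expected count = 1/2 × 1280 = 640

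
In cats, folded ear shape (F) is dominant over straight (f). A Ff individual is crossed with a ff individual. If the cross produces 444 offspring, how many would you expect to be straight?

Punnett square for Ff × ff:
Offspring genotypes: 2 Ff, 2 ff
folded: 2, straight: 2
straight: 2 out of 4 → fraction 1/2
Expected count = 1/2 × 444 = 222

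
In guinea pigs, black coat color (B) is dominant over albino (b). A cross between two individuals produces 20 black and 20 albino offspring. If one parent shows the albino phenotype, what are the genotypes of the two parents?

Observed offspring: 20 black, 20 albino
The observed ratio simplifies to 1:1. One parent shows albino, so its genotype must be bb. A 1:1 offspring split requires the other parent to be heterozygous (Bb).
Parent genotypes: bb × Bb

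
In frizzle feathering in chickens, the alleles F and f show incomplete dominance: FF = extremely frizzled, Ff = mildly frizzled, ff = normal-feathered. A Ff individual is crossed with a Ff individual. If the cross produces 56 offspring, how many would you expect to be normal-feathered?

Punnett square for Ff × Ff:
Offspring genotypes: 1 FF, 2 Ff, 1 ff
Phenotype counts: 1 extremely frizzled, 2 mildly frizzled, 1 normal-feathered
normal-feathered: 1 out of 4 → fraction 1/4
Expected count = 1/4 × 56 = 14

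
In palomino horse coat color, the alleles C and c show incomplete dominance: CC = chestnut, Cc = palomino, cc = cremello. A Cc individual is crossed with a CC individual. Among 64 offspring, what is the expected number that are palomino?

Punnett square for Cc × CC:
Offspring genotypes: 2 CC, 2 Cc
Phenotype counts: 2 chestnut, 2 palomino
palomino: 2 out of 4 → fraction 1/2
Expected count = 1/2 × 64 = 32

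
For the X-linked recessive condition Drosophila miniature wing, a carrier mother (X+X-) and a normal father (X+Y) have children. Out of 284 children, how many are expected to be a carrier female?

Cross: X+X- × X+Y
Offspring: 1 X+X+, 1 X+Y, 1 X+X-, 1 X-Y
Probability of a carrier female: 1/4
Expected count = 1/4 × 284 = 71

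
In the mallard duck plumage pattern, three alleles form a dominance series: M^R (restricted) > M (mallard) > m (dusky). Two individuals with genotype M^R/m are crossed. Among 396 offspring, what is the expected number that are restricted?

Cross: M^R/m × M^R/m
Allele dominance: M^R > M > m
Offspring genotypes: 1 M^R/M^R, 2 M^R/m, 1 m/m
Phenotype counts: 3 restricted, 1 dusky
restricted: 3 out of 4 → fraction 3/4
Expected count = 3/4 × 396 = 297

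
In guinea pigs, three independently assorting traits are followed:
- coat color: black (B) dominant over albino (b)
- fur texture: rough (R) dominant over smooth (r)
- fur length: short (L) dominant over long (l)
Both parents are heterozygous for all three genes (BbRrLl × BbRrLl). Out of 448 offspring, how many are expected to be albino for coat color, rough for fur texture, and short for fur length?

Trihybrid cross: BbRrLl × BbRrLl
Each trait segregates independently with a 3:1 phenotypic ratio, so each gene contributes 3/4 (dominant) or 1/4 (recessive).
Target: albino (coat color), rough (fur texture), short (fur length)
Probability = product of independent per-trait probabilities
= 1/4 × 3/4 × 3/4 = 9/64
Expected count = 9/64 × 448 = 63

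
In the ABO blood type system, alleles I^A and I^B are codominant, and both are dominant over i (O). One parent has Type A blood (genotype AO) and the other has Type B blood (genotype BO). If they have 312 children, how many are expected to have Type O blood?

Cross: AO × BO
Possible offspring genotypes: 1 AB, 1 AO, 1 BO, 1 OO
Blood type counts: 1 Type AB, 1 Type A, 1 Type B, 1 Type O
Probability of Type O: 1/4
Expected count = 1/4 × 312 = 78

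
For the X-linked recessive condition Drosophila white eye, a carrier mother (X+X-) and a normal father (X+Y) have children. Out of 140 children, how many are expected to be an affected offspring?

Cross: X+X- × X+Y
Offspring: 1 X+X+, 1 X+Y, 1 X+X-, 1 X-Y
Probability of an affected offspring: 1/4
Expected count = 1/4 × 140 = 35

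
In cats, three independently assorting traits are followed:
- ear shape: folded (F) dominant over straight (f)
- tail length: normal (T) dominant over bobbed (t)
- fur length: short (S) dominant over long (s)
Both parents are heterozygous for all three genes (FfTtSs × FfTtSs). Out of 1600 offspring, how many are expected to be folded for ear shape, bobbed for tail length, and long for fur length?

Trihybrid cross: FfTtSs × FfTtSs
Each trait segregates independently with a 3:1 phenotypic ratio, so each gene contributes 3/4 (dominant) or 1/4 (recessive).
Target: folded (ear shape), bobbed (tail length), long (fur length)
Probability = product of independent per-trait probabilities
= 3/4 × 1/4 × 1/4 = 3/64
Expected count = 3/64 × 1600 = 75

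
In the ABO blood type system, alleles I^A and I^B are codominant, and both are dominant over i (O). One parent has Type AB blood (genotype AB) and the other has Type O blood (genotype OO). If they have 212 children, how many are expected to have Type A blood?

Cross: AB × OO
Possible offspring genotypes: 2 AO, 2 BO
Blood type counts: 2 Type A, 2 Type B
Probability of Type A: 2/4 = 1/2
Expected count = 1/2 × 212 = 106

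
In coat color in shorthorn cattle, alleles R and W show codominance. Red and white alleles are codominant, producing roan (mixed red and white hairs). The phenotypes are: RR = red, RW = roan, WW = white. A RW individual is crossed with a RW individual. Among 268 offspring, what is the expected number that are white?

Punnett square for RW × RW:
Offspring genotypes: 1 RR, 2 RW, 1 WW
Phenotype counts: 1 red, 2 roan, 1 white
white: 1 out of 4 → fraction 1/4
Expected count = 1/4 × 268 = 67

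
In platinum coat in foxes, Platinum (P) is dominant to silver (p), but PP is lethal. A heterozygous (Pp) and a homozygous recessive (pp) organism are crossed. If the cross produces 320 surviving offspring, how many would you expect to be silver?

Cross: Pp × pp
Punnett square offspring (before lethality): 2 Pp, 2 pp
No PP offspring are produced in this cross.
silver: 2 out of 4 → fraction 1/2
Expected count = 1/2 × 320 = 160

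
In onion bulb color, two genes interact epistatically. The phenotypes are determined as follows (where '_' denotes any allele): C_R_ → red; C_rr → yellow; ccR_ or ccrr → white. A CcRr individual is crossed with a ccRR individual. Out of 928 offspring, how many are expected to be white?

Cross: CcRr × ccRR — consider each gene separately:
C gene: Cc × cc → 2 Cc, 2 cc → 2 C_ : 2 cc (out of 4)
R gene: Rr × RR → 2 RR, 2 Rr → 4 R_ (out of 4)
Genotype classes (out of 4 × 4 = 16): C_R_ = 2×4 = 8; ccR_ = 2×4 = 8
Apply the phenotype rules: C_R_ (8) → red; ccR_ (8) → white
Phenotype counts (out of 16): 8 red, 8 white
white: 8 out of 16 → fraction 1/2
Expected count = 1/2 × 928 = 464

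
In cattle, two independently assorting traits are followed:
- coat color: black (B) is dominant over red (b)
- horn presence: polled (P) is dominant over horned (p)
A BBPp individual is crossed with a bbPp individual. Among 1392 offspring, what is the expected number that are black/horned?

Dihybrid cross BBPp × bbPp — consider each gene separately:
coat color: BB × bb → 4 Bb → 4 B_ (out of 4)
horn presence: Pp × Pp → 1 PP, 2 Pp, 1 pp → 3 P_ : 1 pp (out of 4)
Combine (counts out of 4 × 4 = 16): black/polled (B_P_) = 4×3 = 12; black/horned (B_pp) = 4×1 = 4
Phenotype counts (out of 16): 12 black/polled, 4 black/horned
black/horned: 4 out of 16 → fraction 1/4
Expected count = 1/4 × 1392 = 348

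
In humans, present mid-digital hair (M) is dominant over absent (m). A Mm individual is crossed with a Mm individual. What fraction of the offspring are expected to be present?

Punnett square for Mm × Mm:
Offspring genotypes: 1 MM, 2 Mm, 1 mm
present: 3, absent: 1
present: 3 out of 4
Probability: 3/4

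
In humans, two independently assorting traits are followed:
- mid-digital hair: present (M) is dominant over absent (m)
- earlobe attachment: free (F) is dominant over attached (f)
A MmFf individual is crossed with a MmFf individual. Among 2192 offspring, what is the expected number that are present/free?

Dihybrid cross MmFf × MmFf — consider each gene separately:
mid-digital hair: Mm × Mm → 1 MM, 2 Mm, 1 mm → 3 M_ : 1 mm (out of 4)
earlobe attachment: Ff × Ff → 1 FF, 2 Ff, 1 ff → 3 F_ : 1 ff (out of 4)
Combine (counts out of 4 × 4 = 16): present/free (M_F_) = 3×3 = 9; present/attached (M_ff) = 3×1 = 3; absent/free (mmF_) = 1×3 = 3; absent/attached (mmff) = 1×1 = 1
Phenotype counts (out of 16): 9 present/free, 3 present/attached, 3 absent/free, 1 absent/attached
present/free: 9 out of 16 → fraction 9/16
Expected count = 9/16 × 2192 = 1233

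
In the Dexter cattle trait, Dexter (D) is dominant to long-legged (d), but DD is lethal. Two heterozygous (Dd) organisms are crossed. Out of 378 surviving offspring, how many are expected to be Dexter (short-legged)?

Cross: Dd × Dd
Punnett square offspring (before lethality): 1 DD, 2 Dd, 1 dd
The DD genotype is lethal (embryos die); surviving offspring: 2 Dd, 1 dd
Dexter (short-legged): 2 out of 3 → fraction 2/3
Expected count = 2/3 × 378 = 252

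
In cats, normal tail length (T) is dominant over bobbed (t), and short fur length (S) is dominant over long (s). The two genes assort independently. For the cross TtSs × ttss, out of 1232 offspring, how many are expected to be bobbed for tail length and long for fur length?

Dihybrid cross TtSs × ttss — consider each gene separately:
tail length: Tt × tt → 2 Tt, 2 tt → 2 T_ : 2 tt (out of 4)
fur length: Ss × ss → 2 Ss, 2 ss → 2 S_ : 2 ss (out of 4)
Looking for: bobbed (tt) and long (ss)
P(bobbed) = 2/4, P(long) = 2/4
P(both) = 2/4 × 2/4 = 4/16 = 1/4
Expected count = 1/4 × 1232 = 308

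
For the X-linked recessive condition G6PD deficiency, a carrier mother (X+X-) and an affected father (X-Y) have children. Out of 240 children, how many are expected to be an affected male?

Cross: X+X- × X-Y
Offspring: 1 X+X-, 1 X+Y, 1 X-X-, 1 X-Y
Probability of an affected male: 1/4
Expected count = 1/4 × 240 = 60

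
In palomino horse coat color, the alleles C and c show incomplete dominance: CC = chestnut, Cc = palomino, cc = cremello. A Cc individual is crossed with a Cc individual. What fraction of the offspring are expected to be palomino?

Punnett square for Cc × Cc:
Offspring genotypes: 1 CC, 2 Cc, 1 cc
Phenotype counts: 1 chestnut, 2 palomino, 1 cremello
palomino: 2 out of 4
Probability: 2/4 = 1/2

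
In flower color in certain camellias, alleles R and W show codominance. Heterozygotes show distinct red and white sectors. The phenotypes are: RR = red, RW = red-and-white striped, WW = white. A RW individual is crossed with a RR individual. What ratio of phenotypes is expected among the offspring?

Punnett square for RW × RR:
Offspring genotypes: 2 RR, 2 RW
Phenotype counts: 2 red, 2 red-and-white striped
Ratio: 1 red : 1 red-and-white striped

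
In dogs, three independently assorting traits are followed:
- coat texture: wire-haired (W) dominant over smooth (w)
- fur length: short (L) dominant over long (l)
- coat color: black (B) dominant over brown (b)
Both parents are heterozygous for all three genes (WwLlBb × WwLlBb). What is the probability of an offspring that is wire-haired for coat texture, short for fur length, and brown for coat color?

Trihybrid cross: WwLlBb × WwLlBb
Each trait segregates independently with a 3:1 phenotypic ratio, so each gene contributes 3/4 (dominant) or 1/4 (recessive).
Target: wire-haired (coat texture), short (fur length), brown (coat color)
Probability = product of independent per-trait probabilities
= 3/4 × 3/4 × 1/4 = 9/64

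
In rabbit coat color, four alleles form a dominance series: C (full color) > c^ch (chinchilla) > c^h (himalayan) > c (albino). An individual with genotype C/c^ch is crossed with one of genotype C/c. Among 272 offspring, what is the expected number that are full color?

Cross: C/c^ch × C/c
Allele dominance: C > c^ch > c^h > c
Offspring genotypes: 1 C/C, 1 C/c, 1 C/c^ch, 1 c^ch/c
Phenotype counts: 3 full color, 1 chinchilla
full color: 3 out of 4 → fraction 3/4
Expected count = 3/4 × 272 = 204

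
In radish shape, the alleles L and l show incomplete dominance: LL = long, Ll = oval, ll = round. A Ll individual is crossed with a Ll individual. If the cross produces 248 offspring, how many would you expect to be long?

Punnett square for Ll × Ll:
Offspring genotypes: 1 LL, 2 Ll, 1 ll
Phenotype counts: 1 long, 2 oval, 1 round
long: 1 out of 4 → fraction 1/4
Expected count = 1/4 × 248 = 62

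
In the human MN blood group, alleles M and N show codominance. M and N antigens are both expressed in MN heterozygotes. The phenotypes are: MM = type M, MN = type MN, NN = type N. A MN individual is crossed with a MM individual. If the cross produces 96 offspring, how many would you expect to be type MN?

Punnett square for MN × MM:
Offspring genotypes: 2 MM, 2 MN
Phenotype counts: 2 type M, 2 type MN
type MN: 2 out of 4 → fraction 1/2
Expected count = 1/2 × 96 = 48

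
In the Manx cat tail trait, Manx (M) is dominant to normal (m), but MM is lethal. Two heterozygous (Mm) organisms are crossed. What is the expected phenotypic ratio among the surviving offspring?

Cross: Mm × Mm
Punnett square offspring (before lethality): 1 MM, 2 Mm, 1 mm
The MM genotype is lethal (embryos die); surviving offspring: 2 Mm, 1 mm
Ratio: 2 Manx (tailless) : 1 normal-tailed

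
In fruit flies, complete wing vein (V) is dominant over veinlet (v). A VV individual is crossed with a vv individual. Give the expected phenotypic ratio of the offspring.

Punnett square for VV × vv:
Offspring genotypes: 4 Vv
complete: 4, veinlet: 0
Ratio: all complete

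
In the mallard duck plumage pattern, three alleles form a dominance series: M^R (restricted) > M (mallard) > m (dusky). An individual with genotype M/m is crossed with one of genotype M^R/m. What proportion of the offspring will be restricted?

Cross: M/m × M^R/m
Allele dominance: M^R > M > m
Offspring genotypes: 1 M^R/M, 1 M/m, 1 M^R/m, 1 m/m
Phenotype counts: 2 restricted, 1 mallard, 1 dusky
restricted: 2 out of 4
Probability: 2/4 = 1/2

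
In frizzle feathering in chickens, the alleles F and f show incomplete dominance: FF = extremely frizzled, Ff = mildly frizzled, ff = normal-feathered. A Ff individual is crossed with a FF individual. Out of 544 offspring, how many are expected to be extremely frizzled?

Punnett square for Ff × FF:
Offspring genotypes: 2 FF, 2 Ff
Phenotype counts: 2 extremely frizzled, 2 mildly frizzled
extremely frizzled: 2 out of 4 → fraction 1/2
Expected count = 1/2 × 544 = 272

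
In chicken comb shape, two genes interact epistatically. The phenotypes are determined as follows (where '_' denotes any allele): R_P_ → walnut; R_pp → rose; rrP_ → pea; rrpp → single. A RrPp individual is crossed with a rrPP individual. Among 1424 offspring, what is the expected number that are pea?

Cross: RrPp × rrPP — consider each gene separately:
R gene: Rr × rr → 2 Rr, 2 rr → 2 R_ : 2 rr (out of 4)
P gene: Pp × PP → 2 PP, 2 Pp → 4 P_ (out of 4)
Genotype classes (out of 4 × 4 = 16): R_P_ = 2×4 = 8; rrP_ = 2×4 = 8
Apply the phenotype rules: R_P_ (8) → walnut; rrP_ (8) → pea
Phenotype counts (out of 16): 8 walnut, 8 pea
pea: 8 out of 16 → fraction 1/2
Expected count = 1/2 × 1424 = 712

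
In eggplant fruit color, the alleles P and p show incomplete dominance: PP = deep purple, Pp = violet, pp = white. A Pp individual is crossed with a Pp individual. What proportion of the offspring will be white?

Punnett square for Pp × Pp:
Offspring genotypes: 1 PP, 2 Pp, 1 pp
Phenotype counts: 1 deep purple, 2 violet, 1 white
white: 1 out of 4
Probability: 1/4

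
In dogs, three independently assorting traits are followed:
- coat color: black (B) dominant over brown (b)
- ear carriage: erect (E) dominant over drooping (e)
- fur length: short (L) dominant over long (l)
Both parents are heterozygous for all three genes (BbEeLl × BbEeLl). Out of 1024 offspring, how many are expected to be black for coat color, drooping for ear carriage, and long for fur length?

Trihybrid cross: BbEeLl × BbEeLl
Each trait segregates independently with a 3:1 phenotypic ratio, so each gene contributes 3/4 (dominant) or 1/4 (recessive).
Target: black (coat color), drooping (ear carriage), long (fur length)
Probability = product of independent per-trait probabilities
= 3/4 × 1/4 × 1/4 = 3/64
Expected count = 3/64 × 1024 = 48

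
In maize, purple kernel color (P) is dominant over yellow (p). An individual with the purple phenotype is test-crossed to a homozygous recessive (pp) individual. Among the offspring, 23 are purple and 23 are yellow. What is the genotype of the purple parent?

Test cross: ? × pp
Offspring: 23 purple, 23 yellow — approximately 1:1.
A 1:1 ratio in a test cross indicates the unknown parent is heterozygous (Pp).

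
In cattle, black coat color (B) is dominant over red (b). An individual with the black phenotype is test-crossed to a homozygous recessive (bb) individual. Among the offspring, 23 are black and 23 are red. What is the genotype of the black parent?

Test cross: ? × bb
Offspring: 23 black, 23 red — approximately 1:1.
A 1:1 ratio in a test cross indicates the unknown parent is heterozygous (Bb).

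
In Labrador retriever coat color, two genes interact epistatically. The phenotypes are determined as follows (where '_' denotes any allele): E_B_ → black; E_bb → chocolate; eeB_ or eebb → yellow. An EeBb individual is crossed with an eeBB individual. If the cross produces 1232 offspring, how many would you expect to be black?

Cross: EeBb × eeBB — consider each gene separately:
E gene: Ee × ee → 2 Ee, 2 ee → 2 E_ : 2 ee (out of 4)
B gene: Bb × BB → 2 BB, 2 Bb → 4 B_ (out of 4)
Genotype classes (out of 4 × 4 = 16): E_B_ = 2×4 = 8; eeB_ = 2×4 = 8
Apply the phenotype rules: E_B_ (8) → black; eeB_ (8) → yellow
Phenotype counts (out of 16): 8 black, 8 yellow
black: 8 out of 16 → fraction 1/2
Expected count = 1/2 × 1232 = 616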